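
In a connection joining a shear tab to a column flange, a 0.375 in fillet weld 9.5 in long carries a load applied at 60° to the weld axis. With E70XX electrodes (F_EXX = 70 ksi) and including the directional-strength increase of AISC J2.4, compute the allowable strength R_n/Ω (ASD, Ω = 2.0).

t_e = 0.707 × 0.375 = 0.2651 in; A_we = 0.2651 × 9.5 = 2.519 in².
Directional factor: 1.0 + 0.5 sin^1.5(60°) = 1.403.
F_nw = 0.6 × 70 × 1.403 = 58.92 ksi.
R_n/Ω = (58.92 × 2.519) / 2.0 = 74.21 kip.

R_n/Ω ≈ 74.2 kip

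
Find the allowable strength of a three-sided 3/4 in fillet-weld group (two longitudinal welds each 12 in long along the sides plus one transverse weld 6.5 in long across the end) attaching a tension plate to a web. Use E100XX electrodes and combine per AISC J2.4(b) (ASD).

R_n/Ω ≈ 485 kip

E100XX → F_EXX = 100 ksi.
t_e = 0.707 × 0.75 = 0.5302 in.
R_nwl = 0.6 × 100 × 0.5302 × 24 = 763.6 kip (longitudinal, 2 welds).
R_nwt = 0.6 × 100 × 0.5302 × 6.5 = 206.8 kip (transverse, base value).
(i) R_nwl + R_nwt = 970.4 kip; (ii) 0.85 R_nwl + 1.5 R_nwt = 959.2 kip.
R_n = max = 970.4 kip [governs: (i)]; R_n/Ω = 485.2 kip.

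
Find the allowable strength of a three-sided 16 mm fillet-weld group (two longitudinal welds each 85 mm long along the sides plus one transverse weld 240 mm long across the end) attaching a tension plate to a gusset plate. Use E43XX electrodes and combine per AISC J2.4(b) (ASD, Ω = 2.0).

R_n/Ω ≈ 736 kN

E43XX → F_EXX = 430 MPa.
t_e = 0.707 × 16 = 11.31 mm.
R_nwl = 0.6 × 430 × 11.31 × 170 × 10⁻³ = 496.1 kN (longitudinal, 2 welds).
R_nwt = 0.6 × 430 × 11.31 × 240 × 10⁻³ = 700.4 kN (transverse, base value).
(i) R_nwl + R_nwt = 1197 kN; (ii) 0.85 R_nwl + 1.5 R_nwt = 1472 kN.
R_n = max = 1472 kN [governs: (ii)]; R_n/Ω = 736.2 kN.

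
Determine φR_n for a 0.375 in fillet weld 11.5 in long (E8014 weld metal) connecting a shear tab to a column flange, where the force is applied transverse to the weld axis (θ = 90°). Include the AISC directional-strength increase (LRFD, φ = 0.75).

E80XX → F_EXX = 80 ksi.
t_e = 0.707 × 0.375 = 0.2651 in; A_we = 0.2651 × 11.5 = 3.049 in².
Directional factor: 1.0 + 0.5 sin^1.5(90°) = 1.5.
F_nw = 0.6 × 80 × 1.5 = 72 ksi.
φR_n = 0.75 × 72 × 3.049 = 164.6 kip.

φR_n ≈ 165 kip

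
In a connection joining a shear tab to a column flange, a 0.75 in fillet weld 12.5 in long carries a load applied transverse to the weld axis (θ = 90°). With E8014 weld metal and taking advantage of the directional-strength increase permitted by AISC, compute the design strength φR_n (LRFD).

φR_n ≈ 358 kips

E80XX → F_EXX = 80 ksi.
t_e = 0.707 × 0.75 = 0.5302 in; A_we = 0.5302 × 12.5 = 6.628 in².
Directional factor: 1.0 + 0.5 sin^1.5(90°) = 1.5.
F_nw = 0.6 × 80 × 1.5 = 72 ksi.
φR_n = 0.75 × 72 × 6.628 = 357.9 kips.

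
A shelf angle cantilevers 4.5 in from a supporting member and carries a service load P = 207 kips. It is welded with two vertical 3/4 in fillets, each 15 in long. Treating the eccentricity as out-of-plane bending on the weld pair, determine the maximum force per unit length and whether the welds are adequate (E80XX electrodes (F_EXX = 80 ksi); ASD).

f_max ≈ 14.2 kip/in; NOT adequate

L_w = 2 × 15 = 30 in; section modulus (unit throat) S = 2 × L²/6 = 75 in².
Direct shear f_v = P/L_w = 207/30 = 6.9 kip/in.
Moment M = P × e = 207 × 4.5 = 931.5 kip·in; bending f_b = M/S = 12.42 kip/in.
f_max = √(f_v² + f_b²) = √(6.9² + 12.42²) = 14.21 kip/in.
r_n/Ω = (1/2.0) × 0.6 × 80 × (0.707 × 0.75) = 12.73 kip/in → NOT adequate.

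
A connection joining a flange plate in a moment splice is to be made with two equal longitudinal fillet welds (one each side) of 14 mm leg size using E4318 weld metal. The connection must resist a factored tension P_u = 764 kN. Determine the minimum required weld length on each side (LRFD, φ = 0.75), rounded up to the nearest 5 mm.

L = 200 mm on each side

E43XX → F_EXX = 430 MPa.
Throat t_e = 0.707 × 14 = 9.898 mm.
φr_n = 0.75 × 0.6 × 430 × 9.898 × 10⁻³ = 1.915 kN/mm.
L_req = P_u / φr_n = 764 / 1.915 = 398.9 mm total.
Per side: 398.9 / 2 = 199.5 mm.
Round up → use L = 200 mm on each side.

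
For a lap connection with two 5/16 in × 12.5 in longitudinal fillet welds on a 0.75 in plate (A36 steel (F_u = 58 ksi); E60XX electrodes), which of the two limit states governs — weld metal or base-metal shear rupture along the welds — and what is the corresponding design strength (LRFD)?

E60XX → F_EXX = 60 ksi.
t_e = 0.707 × 0.3125 = 0.2209 in; L = 25 in.
Weld metal: φR_n = 0.75 × 0.6 × 60 × 0.2209 × 25 = 149.1 kip.
Base metal (shear rupture): φR_n = 0.75 × 0.6 × 58 × 0.75 × 25 = 489.4 kip.
Governing: weld metal.

φR_n ≈ 149 kip (weld metal governs)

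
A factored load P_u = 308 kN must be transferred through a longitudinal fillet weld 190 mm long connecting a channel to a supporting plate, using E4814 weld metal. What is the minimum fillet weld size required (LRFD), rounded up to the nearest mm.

E48XX → F_EXX = 480 MPa.
Total weld length L = 190 mm.
Required throat t_e = P_u / (φ × 0.6 F_EXX × L) = 308 / (0.75 × 0.6 × 480 × 190 × 10⁻³) = 7.505 mm.
Required leg w = t_e / 0.707 = 10.62 mm → use 11 mm.

w = 11 mm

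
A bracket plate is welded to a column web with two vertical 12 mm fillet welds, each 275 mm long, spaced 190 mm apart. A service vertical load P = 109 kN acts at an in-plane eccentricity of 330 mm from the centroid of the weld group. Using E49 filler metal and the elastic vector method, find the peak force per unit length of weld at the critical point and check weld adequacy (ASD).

E49XX → F_EXX = 490 MPa.
Total weld length L_w = 550 mm. Treat welds as unit-width lines.
Polar moment about centroid: J = 2[d³/12 + d(b/2)²] = 2[275³/12 + 275×95²] = 8430000 mm³.
Direct shear f_v = P/L_w = 109×10³ / 550 = 198.2 N/mm (vertical).
Torsion M = P·e = 109×10³ × 330 = 35970000 N·mm.
Critical point at (x, y) = (95, 137.5) from centroid. f_tx = M·y/J = 586.7 N/mm; f_ty = M·x/J = 405.4 N/mm.
Resultant f_max = √[f_tx² + (f_v + f_ty)²] = √[586.7² + (198.2 + 405.4)²] = 841.7 N/mm.
Capacity per unit length: r_n/Ω = (1/2.0) × 0.6 × 490 × (0.707 × 12) = 1247 N/mm.
841.7 ≤ 1247 → adequate.

f_max ≈ 842 N/mm; adequate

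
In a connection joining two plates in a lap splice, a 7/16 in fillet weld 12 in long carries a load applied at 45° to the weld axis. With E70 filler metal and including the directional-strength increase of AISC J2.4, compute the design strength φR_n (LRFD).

φR_n ≈ 152 kip

E70XX → F_EXX = 70 ksi.
t_e = 0.707 × 0.4375 = 0.3093 in; A_we = 0.3093 × 12 = 3.712 in².
Directional factor: 1.0 + 0.5 sin^1.5(45°) = 1.297.
F_nw = 0.6 × 70 × 1.297 = 54.49 ksi.
φR_n = 0.75 × 54.49 × 3.712 = 151.7 kip.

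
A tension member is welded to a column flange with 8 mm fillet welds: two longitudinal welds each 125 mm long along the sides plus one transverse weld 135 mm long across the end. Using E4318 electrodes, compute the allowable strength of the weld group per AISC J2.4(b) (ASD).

E43XX → F_EXX = 430 MPa.
t_e = 0.707 × 8 = 5.656 mm.
R_nwl = 0.6 × 430 × 5.656 × 250 × 10⁻³ = 364.8 kN (longitudinal, 2 welds).
R_nwt = 0.6 × 430 × 5.656 × 135 × 10⁻³ = 197 kN (transverse, base value).
(i) R_nwl + R_nwt = 561.8 kN; (ii) 0.85 R_nwl + 1.5 R_nwt = 605.6 kN.
R_n = max = 605.6 kN [governs: (ii)]; R_n/Ω = 302.8 kN.

R_n/Ω ≈ 303 kN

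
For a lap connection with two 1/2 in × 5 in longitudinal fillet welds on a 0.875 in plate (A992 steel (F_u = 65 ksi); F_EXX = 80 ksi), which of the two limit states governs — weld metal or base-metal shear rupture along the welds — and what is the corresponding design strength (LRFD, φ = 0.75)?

φR_n ≈ 127 kips (weld metal governs)

t_e = 0.707 × 0.5 = 0.3535 in; L = 10 in.
Weld metal: φR_n = 0.75 × 0.6 × 80 × 0.3535 × 10 = 127.3 kips.
Base metal (shear rupture): φR_n = 0.75 × 0.6 × 65 × 0.875 × 10 = 255.9 kips.
Governing: weld metal.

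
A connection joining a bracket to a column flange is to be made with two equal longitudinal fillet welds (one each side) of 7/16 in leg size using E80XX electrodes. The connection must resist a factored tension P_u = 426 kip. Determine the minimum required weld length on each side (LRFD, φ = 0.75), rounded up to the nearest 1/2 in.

L = 19.5 in on each side

E80XX → F_EXX = 80 ksi.
Throat t_e = 0.707 × 0.4375 = 0.3093 in.
φr_n = 0.75 × 0.6 × 80 × 0.3093 = 11.14 kip/in.
L_req = P_u / φr_n = 426 / 11.14 = 38.26 in total.
Per side: 38.26 / 2 = 19.13 in.
Round up → use L = 19.5 in on each side.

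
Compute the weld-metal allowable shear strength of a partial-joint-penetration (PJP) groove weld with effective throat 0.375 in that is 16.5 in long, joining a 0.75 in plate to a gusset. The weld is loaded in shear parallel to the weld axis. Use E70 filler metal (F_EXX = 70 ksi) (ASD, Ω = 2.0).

Effective throat (given) t_e = 0.375 in.
A_we = 0.375 × 16.5 = 6.188 in².
F_nw = 0.6 F_EXX = 42 ksi.
R_n/Ω = (42 × 6.188) / 2.0 = 129.9 kip.

R_n/Ω ≈ 130 kip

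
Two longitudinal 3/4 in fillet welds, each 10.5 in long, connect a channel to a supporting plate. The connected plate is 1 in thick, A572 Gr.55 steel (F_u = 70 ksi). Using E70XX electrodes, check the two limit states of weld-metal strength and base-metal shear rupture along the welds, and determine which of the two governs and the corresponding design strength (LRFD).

E70XX → F_EXX = 70 ksi.
t_e = 0.707 × 0.75 = 0.5302 in; L = 21 in.
Weld metal: φR_n = 0.75 × 0.6 × 70 × 0.5302 × 21 = 350.8 kips.
Base metal (shear rupture): φR_n = 0.75 × 0.6 × 70 × 1 × 21 = 661.5 kips.
Governing: weld metal.

φR_n ≈ 351 kips (weld metal governs)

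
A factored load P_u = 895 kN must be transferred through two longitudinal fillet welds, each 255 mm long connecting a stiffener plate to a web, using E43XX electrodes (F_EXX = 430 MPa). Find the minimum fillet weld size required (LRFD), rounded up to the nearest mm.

w = 13 mm

Total weld length L = 510 mm.
Required throat t_e = P_u / (φ × 0.6 F_EXX × L) = 895 / (0.75 × 0.6 × 430 × 510 × 10⁻³) = 9.069 mm.
Required leg w = t_e / 0.707 = 12.83 mm → use 13 mm.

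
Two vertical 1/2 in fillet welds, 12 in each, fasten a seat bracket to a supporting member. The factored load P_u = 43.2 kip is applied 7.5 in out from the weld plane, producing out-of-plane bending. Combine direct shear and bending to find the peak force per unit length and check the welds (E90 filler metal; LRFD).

f_max ≈ 6.99 kip/in; adequate

E90XX → F_EXX = 90 ksi.
L_w = 2 × 12 = 24 in; section modulus (unit throat) S = 2 × L²/6 = 48 in².
Direct shear f_v = P/L_w = 43.2/24 = 1.8 kip/in.
Moment M = P × e = 43.2 × 7.5 = 324 kip·in; bending f_b = M/S = 6.75 kip/in.
f_max = √(f_v² + f_b²) = √(1.8² + 6.75²) = 6.986 kip/in.
φr_n = 0.75 × 0.6 × 90 × (0.707 × 0.5) = 14.32 kip/in → adequate.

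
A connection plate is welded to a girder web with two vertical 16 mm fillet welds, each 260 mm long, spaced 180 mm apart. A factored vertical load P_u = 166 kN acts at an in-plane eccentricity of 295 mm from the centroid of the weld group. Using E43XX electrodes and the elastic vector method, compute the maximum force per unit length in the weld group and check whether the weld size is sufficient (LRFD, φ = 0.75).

E43XX → F_EXX = 430 MPa.
Total weld length L_w = 520 mm. Treat welds as unit-width lines.
Polar moment about centroid: J = 2[d³/12 + d(b/2)²] = 2[260³/12 + 260×90²] = 7141000 mm³.
Direct shear f_v = P/L_w = 166×10³ / 520 = 319.2 N/mm (vertical).
Torsion M = P·e = 166×10³ × 295 = 48970000 N·mm.
Critical point at (x, y) = (90, 130) from centroid. f_tx = M·y/J = 891.4 N/mm; f_ty = M·x/J = 617.2 N/mm.
Resultant f_max = √[f_tx² + (f_v + f_ty)²] = √[891.4² + (319.2 + 617.2)²] = 1293 N/mm.
Capacity per unit length: φr_n = 0.75 × 0.6 × 430 × (0.707 × 16) = 2189 N/mm.
1293 ≤ 2189 → adequate.

f_max ≈ 1290 N/mm; adequate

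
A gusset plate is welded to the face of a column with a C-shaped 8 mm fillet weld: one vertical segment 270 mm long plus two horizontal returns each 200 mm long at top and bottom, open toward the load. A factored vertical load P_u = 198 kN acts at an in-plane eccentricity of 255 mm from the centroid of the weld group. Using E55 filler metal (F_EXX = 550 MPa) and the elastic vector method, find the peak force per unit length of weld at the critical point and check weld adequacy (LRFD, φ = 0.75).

Total weld length L_w = 670 mm. Treat welds as unit-width lines.
Centroid: x̄ = 2×200×100 / 670 = 59.7 mm from the vertical weld.
Polar moment about centroid: J = I_x + I_y = [270³/12 + 2×200×135²] + [270×59.7² + 2(200³/12 + 200×40.3²)] = 11880000 mm³.
Direct shear f_v = P/L_w = 198×10³ / 670 = 295.5 N/mm (vertical).
Torsion M = P·e = 198×10³ × 255 = 50490000 N·mm.
Critical point at (x, y) = (140.3, 135) from centroid. f_tx = M·y/J = 574 N/mm; f_ty = M·x/J = 596.5 N/mm.
Resultant f_max = √[f_tx² + (f_v + f_ty)²] = √[574² + (295.5 + 596.5)²] = 1061 N/mm.
Capacity per unit length: φr_n = 0.75 × 0.6 × 550 × (0.707 × 8) = 1400 N/mm.
1061 ≤ 1400 → adequate.

f_max ≈ 1060 N/mm; adequate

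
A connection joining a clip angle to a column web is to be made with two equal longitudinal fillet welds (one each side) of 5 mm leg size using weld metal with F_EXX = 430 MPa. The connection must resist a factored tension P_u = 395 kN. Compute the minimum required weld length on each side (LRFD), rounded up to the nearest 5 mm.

L = 290 mm on each side

Throat t_e = 0.707 × 5 = 3.535 mm.
φr_n = 0.75 × 0.6 × 430 × 3.535 × 10⁻³ = 0.684 kN/mm.
L_req = P_u / φr_n = 395 / 0.684 = 577.5 mm total.
Per side: 577.5 / 2 = 288.7 mm.
Round up → use L = 290 mm on each side.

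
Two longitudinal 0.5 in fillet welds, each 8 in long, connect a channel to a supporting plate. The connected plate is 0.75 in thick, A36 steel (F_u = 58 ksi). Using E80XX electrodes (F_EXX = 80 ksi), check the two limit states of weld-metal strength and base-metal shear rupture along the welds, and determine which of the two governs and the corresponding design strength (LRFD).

t_e = 0.707 × 0.5 = 0.3535 in; L = 16 in.
Weld metal: φR_n = 0.75 × 0.6 × 80 × 0.3535 × 16 = 203.6 kip.
Base metal (shear rupture): φR_n = 0.75 × 0.6 × 58 × 0.75 × 16 = 313.2 kip.
Governing: weld metal.

φR_n ≈ 204 kip (weld metal governs)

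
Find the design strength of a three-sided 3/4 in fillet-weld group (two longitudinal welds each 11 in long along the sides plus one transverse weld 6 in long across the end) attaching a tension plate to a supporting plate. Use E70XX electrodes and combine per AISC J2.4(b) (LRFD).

φR_n ≈ 468 kip

E70XX → F_EXX = 70 ksi.
t_e = 0.707 × 0.75 = 0.5302 in.
R_nwl = 0.6 × 70 × 0.5302 × 22 = 490 kip (longitudinal, 2 welds).
R_nwt = 0.6 × 70 × 0.5302 × 6 = 133.6 kip (transverse, base value).
(i) R_nwl + R_nwt = 623.6 kip; (ii) 0.85 R_nwl + 1.5 R_nwt = 616.9 kip.
R_n = max = 623.6 kip [governs: (i)]; φR_n = 467.7 kip.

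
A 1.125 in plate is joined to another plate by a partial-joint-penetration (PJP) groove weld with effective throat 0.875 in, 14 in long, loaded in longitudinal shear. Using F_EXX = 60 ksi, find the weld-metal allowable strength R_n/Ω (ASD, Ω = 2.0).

Effective throat (given) t_e = 0.875 in.
A_we = 0.875 × 14 = 12.25 in².
F_nw = 0.6 F_EXX = 36 ksi.
R_n/Ω = (36 × 12.25) / 2.0 = 220.5 kips.

R_n/Ω ≈ 220 kips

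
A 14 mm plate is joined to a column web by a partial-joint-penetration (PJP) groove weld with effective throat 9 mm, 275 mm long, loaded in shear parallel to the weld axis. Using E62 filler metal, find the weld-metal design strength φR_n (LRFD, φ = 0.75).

φR_n ≈ 691 kN

E62XX → F_EXX = 620 MPa.
Effective throat (given) t_e = 9 mm.
A_we = 9 × 275 = 2475 mm².
F_nw = 0.6 F_EXX = 372 MPa.
φR_n = 0.75 × 372 × 2475 × 10⁻³ = 690.5 kN.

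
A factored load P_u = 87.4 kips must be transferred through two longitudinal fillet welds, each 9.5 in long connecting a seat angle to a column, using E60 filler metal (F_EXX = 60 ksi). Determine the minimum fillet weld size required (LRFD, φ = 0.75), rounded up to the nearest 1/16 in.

w = 1/4 in

Total weld length L = 19 in.
Required throat t_e = P_u / (φ × 0.6 F_EXX × L) = 87.4 / (0.75 × 0.6 × 60 × 19) = 0.1704 in.
Required leg w = t_e / 0.707 = 0.241 in → use 1/4 in.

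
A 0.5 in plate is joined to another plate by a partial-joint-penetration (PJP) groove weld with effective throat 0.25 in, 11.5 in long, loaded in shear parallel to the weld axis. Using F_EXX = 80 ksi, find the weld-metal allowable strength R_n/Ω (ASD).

Effective throat (given) t_e = 0.25 in.
A_we = 0.25 × 11.5 = 2.875 in².
F_nw = 0.6 F_EXX = 48 ksi.
R_n/Ω = (48 × 2.875) / 2.0 = 69 kip.

R_n/Ω ≈ 69 kip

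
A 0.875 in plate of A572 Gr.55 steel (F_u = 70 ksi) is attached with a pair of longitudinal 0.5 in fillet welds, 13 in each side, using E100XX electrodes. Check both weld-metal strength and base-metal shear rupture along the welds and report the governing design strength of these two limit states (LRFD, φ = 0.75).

E100XX → F_EXX = 100 ksi.
t_e = 0.707 × 0.5 = 0.3535 in; L = 26 in.
Weld metal: φR_n = 0.75 × 0.6 × 100 × 0.3535 × 26 = 413.6 kip.
Base metal (shear rupture): φR_n = 0.75 × 0.6 × 70 × 0.875 × 26 = 716.6 kip.
Governing: weld metal.

φR_n ≈ 414 kip (weld metal governs)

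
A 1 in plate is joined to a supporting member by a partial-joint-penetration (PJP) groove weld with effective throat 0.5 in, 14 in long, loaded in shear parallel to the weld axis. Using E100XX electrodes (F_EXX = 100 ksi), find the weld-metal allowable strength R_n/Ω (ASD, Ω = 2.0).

Effective throat (given) t_e = 0.5 in.
A_we = 0.5 × 14 = 7 in².
F_nw = 0.6 F_EXX = 60 ksi.
R_n/Ω = (60 × 7) / 2.0 = 210 kip.

R_n/Ω ≈ 210 kip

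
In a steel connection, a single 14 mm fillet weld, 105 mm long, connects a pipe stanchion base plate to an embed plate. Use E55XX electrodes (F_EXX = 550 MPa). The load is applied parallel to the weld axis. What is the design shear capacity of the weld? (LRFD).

Effective throat t_e = 0.707 × 14 = 9.898 mm.
Total length L = 105 mm; A_we = 9.898 × 105 = 1039 mm².
F_nw = 0.6 F_EXX = 0.6 × 550 = 330 MPa.
φR_n = 0.75 × 330 × 1039 × 10⁻³ = 257.2 kN.

φR_n ≈ 257 kN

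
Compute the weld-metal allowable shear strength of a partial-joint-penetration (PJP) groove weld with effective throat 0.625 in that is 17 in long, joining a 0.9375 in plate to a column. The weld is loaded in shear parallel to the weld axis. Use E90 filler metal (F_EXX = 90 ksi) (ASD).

Effective throat (given) t_e = 0.625 in.
A_we = 0.625 × 17 = 10.62 in².
F_nw = 0.6 F_EXX = 54 ksi.
R_n/Ω = (54 × 10.62) / 2.0 = 286.9 kip.

R_n/Ω ≈ 287 kip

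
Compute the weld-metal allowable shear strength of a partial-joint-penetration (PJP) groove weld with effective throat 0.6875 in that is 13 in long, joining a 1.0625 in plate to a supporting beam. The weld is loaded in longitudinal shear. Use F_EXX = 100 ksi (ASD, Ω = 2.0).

Effective throat (given) t_e = 0.6875 in.
A_we = 0.6875 × 13 = 8.938 in².
F_nw = 0.6 F_EXX = 60 ksi.
R_n/Ω = (60 × 8.938) / 2.0 = 268.1 kips.

R_n/Ω ≈ 268 kips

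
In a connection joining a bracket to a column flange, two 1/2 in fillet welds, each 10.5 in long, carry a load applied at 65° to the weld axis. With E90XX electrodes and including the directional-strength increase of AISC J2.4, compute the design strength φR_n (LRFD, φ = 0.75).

E90XX → F_EXX = 90 ksi.
t_e = 0.707 × 0.5 = 0.3535 in; A_we = 0.3535 × 21 = 7.423 in².
Directional factor: 1.0 + 0.5 sin^1.5(65°) = 1.431.
F_nw = 0.6 × 90 × 1.431 = 77.3 ksi.
φR_n = 0.75 × 77.3 × 7.423 = 430.4 kips.

φR_n ≈ 430 kips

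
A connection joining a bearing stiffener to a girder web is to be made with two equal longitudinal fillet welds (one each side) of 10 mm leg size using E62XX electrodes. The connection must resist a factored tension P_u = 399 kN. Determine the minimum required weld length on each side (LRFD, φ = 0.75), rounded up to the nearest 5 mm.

L = 105 mm on each side

E62XX → F_EXX = 620 MPa.
Throat t_e = 0.707 × 10 = 7.07 mm.
φr_n = 0.75 × 0.6 × 620 × 7.07 × 10⁻³ = 1.973 kN/mm.
L_req = P_u / φr_n = 399 / 1.973 = 202.3 mm total.
Per side: 202.3 / 2 = 101.1 mm.
Round up → use L = 105 mm on each side.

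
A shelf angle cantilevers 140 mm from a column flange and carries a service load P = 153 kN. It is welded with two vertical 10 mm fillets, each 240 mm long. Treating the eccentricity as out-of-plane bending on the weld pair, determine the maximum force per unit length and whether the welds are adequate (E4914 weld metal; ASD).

E49XX → F_EXX = 490 MPa.
L_w = 2 × 240 = 480 mm; section modulus (unit throat) S = 2 × L²/6 = 19200 mm².
Direct shear f_v = P/L_w = 153×10³/480 = 318.8 N/mm.
Moment M = P × e = 153×10³ × 140 = 21420000 N·mm; bending f_b = M/S = 1116 N/mm.
f_max = √(f_v² + f_b²) = √(318.8² + 1116²) = 1160 N/mm.
r_n/Ω = (1/2.0) × 0.6 × 490 × (0.707 × 10) = 1039 N/mm → NOT adequate.

f_max ≈ 1160 N/mm; NOT adequate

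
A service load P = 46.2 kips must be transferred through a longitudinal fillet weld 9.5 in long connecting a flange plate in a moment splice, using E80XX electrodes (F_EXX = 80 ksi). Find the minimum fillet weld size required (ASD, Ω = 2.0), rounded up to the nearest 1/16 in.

Total weld length L = 9.5 in.
Required throat t_e = P × Ω / (0.6 F_EXX × L) = 46.2 × 2.0 / (0.6 × 80 × 9.5) = 0.2026 in.
Required leg w = t_e / 0.707 = 0.2866 in → use 5/16 in.

w = 5/16 in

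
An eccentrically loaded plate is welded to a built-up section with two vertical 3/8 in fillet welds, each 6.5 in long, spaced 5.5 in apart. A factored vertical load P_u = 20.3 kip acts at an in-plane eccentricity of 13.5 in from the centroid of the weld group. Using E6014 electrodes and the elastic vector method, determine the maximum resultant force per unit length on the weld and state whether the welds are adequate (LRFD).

E60XX → F_EXX = 60 ksi.
Total weld length L_w = 13 in. Treat welds as unit-width lines.
Polar moment about centroid: J = 2[d³/12 + d(b/2)²] = 2[6.5³/12 + 6.5×2.75²] = 144.1 in³.
Direct shear f_v = P/L_w = 20.3 / 13 = 1.562 kip/in (vertical).
Torsion M = P·e = 20.3 × 13.5 = 274.05 kip·in.
Critical point at (x, y) = (2.75, 3.25) from centroid. f_tx = M·y/J = 6.182 kip/in; f_ty = M·x/J = 5.231 kip/in.
Resultant f_max = √[f_tx² + (f_v + f_ty)²] = √[6.182² + (1.562 + 5.231)²] = 9.184 kip/in.
Capacity per unit length: φr_n = 0.75 × 0.6 × 60 × (0.707 × 0.375) = 7.158 kip/in.
9.184 > 7.158 → NOT adequate.

f_max ≈ 9.18 kip/in; NOT adequate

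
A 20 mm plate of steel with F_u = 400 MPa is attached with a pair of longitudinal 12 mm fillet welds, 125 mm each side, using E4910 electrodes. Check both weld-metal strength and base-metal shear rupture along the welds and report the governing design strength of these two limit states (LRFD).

E49XX → F_EXX = 490 MPa.
t_e = 0.707 × 12 = 8.484 mm; L = 250 mm.
Weld metal: φR_n = 0.75 × 0.6 × 490 × 8.484 × 250 × 10⁻³ = 467.7 kN.
Base metal (shear rupture): φR_n = 0.75 × 0.6 × 400 × 20 × 250 × 10⁻³ = 900 kN.
Governing: weld metal.

φR_n ≈ 468 kN (weld metal governs)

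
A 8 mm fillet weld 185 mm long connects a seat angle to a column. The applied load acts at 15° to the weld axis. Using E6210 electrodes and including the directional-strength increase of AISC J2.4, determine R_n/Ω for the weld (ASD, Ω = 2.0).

R_n/Ω ≈ 207 kN

E62XX → F_EXX = 620 MPa.
t_e = 0.707 × 8 = 5.656 mm; A_we = 5.656 × 185 = 1046 mm².
Directional factor: 1.0 + 0.5 sin^1.5(15°) = 1.066.
F_nw = 0.6 × 620 × 1.066 = 396.5 MPa.
R_n/Ω = (396.5 × 1046) / 2.0 × 10⁻³ = 207.4 kN.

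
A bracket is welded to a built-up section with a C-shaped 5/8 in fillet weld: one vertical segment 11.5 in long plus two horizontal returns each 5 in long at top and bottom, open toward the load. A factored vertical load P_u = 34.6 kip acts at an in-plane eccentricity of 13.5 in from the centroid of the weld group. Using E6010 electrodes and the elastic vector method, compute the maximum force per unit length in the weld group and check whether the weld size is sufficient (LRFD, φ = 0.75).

E60XX → F_EXX = 60 ksi.
Total weld length L_w = 21.5 in. Treat welds as unit-width lines.
Centroid: x̄ = 2×5×2.5 / 21.5 = 1.163 in from the vertical weld.
Polar moment about centroid: J = I_x + I_y = [11.5³/12 + 2×5×5.75²] + [11.5×1.163² + 2(5³/12 + 5×1.337²)] = 511.6 in³.
Direct shear f_v = P/L_w = 34.6 / 21.5 = 1.609 kip/in (vertical).
Torsion M = P·e = 34.6 × 13.5 = 467.1 kip·in.
Critical point at (x, y) = (3.837, 5.75) from centroid. f_tx = M·y/J = 5.25 kip/in; f_ty = M·x/J = 3.503 kip/in.
Resultant f_max = √[f_tx² + (f_v + f_ty)²] = √[5.25² + (1.609 + 3.503)²] = 7.328 kip/in.
Capacity per unit length: φr_n = 0.75 × 0.6 × 60 × (0.707 × 0.625) = 11.93 kip/in.
7.328 ≤ 11.93 → adequate.

f_max ≈ 7.33 kip/in; adequate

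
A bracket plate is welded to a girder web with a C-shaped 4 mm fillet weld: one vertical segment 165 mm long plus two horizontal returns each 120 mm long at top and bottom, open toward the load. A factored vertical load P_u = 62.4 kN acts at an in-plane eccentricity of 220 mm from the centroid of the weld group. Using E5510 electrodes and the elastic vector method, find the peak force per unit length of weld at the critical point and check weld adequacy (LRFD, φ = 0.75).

E55XX → F_EXX = 550 MPa.
Total weld length L_w = 405 mm. Treat welds as unit-width lines.
Centroid: x̄ = 2×120×60 / 405 = 35.56 mm from the vertical weld.
Polar moment about centroid: J = I_x + I_y = [165³/12 + 2×120×82.5²] + [165×35.56² + 2(120³/12 + 120×24.44²)] = 2648000 mm³.
Direct shear f_v = P/L_w = 62.4×10³ / 405 = 154.1 N/mm (vertical).
Torsion M = P·e = 62.4×10³ × 220 = 13728000 N·mm.
Critical point at (x, y) = (84.44, 82.5) from centroid. f_tx = M·y/J = 427.7 N/mm; f_ty = M·x/J = 437.8 N/mm.
Resultant f_max = √[f_tx² + (f_v + f_ty)²] = √[427.7² + (154.1 + 437.8)²] = 730.3 N/mm.
Capacity per unit length: φr_n = 0.75 × 0.6 × 550 × (0.707 × 4) = 699.9 N/mm.
730.3 > 699.9 → NOT adequate.

f_max ≈ 730 N/mm; NOT adequate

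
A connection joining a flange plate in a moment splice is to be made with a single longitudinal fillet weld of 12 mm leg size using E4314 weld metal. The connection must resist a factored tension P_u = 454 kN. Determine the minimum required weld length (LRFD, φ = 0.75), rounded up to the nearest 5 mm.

L = 280 mm

E43XX → F_EXX = 430 MPa.
Throat t_e = 0.707 × 12 = 8.484 mm.
φr_n = 0.75 × 0.6 × 430 × 8.484 × 10⁻³ = 1.642 kN/mm.
L_req = P_u / φr_n = 454 / 1.642 = 276.6 mm total.
Round up → use L = 280 mm.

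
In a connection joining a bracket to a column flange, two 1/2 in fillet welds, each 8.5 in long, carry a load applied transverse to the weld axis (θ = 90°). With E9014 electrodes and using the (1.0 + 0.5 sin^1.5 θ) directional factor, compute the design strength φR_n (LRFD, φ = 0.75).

φR_n ≈ 365 kip

E90XX → F_EXX = 90 ksi.
t_e = 0.707 × 0.5 = 0.3535 in; A_we = 0.3535 × 17 = 6.01 in².
Directional factor: 1.0 + 0.5 sin^1.5(90°) = 1.5.
F_nw = 0.6 × 90 × 1.5 = 81 ksi.
φR_n = 0.75 × 81 × 6.01 = 365.1 kip.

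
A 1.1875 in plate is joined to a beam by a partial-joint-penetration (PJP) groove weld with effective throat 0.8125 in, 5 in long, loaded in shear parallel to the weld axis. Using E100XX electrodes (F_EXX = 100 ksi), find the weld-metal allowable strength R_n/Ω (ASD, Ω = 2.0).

Effective throat (given) t_e = 0.8125 in.
A_we = 0.8125 × 5 = 4.062 in².
F_nw = 0.6 F_EXX = 60 ksi.
R_n/Ω = (60 × 4.062) / 2.0 = 121.9 kip.

R_n/Ω ≈ 122 kip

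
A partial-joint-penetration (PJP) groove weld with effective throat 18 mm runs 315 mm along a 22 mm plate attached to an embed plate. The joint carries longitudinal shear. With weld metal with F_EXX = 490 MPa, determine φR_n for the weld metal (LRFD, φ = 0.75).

φR_n ≈ 1250 kN

Effective throat (given) t_e = 18 mm.
A_we = 18 × 315 = 5670 mm².
F_nw = 0.6 F_EXX = 294 MPa.
φR_n = 0.75 × 294 × 5670 × 10⁻³ = 1250 kN.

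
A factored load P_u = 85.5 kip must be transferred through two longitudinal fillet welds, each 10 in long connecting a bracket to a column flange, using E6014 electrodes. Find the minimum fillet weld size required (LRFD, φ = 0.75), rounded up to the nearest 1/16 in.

w = 1/4 in

E60XX → F_EXX = 60 ksi.
Total weld length L = 20 in.
Required throat t_e = P_u / (φ × 0.6 F_EXX × L) = 85.5 / (0.75 × 0.6 × 60 × 20) = 0.1583 in.
Required leg w = t_e / 0.707 = 0.224 in → use 1/4 in.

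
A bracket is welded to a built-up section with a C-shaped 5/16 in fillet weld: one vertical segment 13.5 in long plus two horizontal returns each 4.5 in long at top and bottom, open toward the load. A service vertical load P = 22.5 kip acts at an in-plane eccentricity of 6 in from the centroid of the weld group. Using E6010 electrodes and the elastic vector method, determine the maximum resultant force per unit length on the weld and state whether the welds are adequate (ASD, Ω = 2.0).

f_max ≈ 2.22 kip/in; adequate

E60XX → F_EXX = 60 ksi.
Total weld length L_w = 22.5 in. Treat welds as unit-width lines.
Centroid: x̄ = 2×4.5×2.25 / 22.5 = 0.9 in from the vertical weld.
Polar moment about centroid: J = I_x + I_y = [13.5³/12 + 2×4.5×6.75²] + [13.5×0.9² + 2(4.5³/12 + 4.5×1.35²)] = 657.6 in³.
Direct shear f_v = P/L_w = 22.5 / 22.5 = 1 kip/in (vertical).
Torsion M = P·e = 22.5 × 6 = 135 kip·in.
Critical point at (x, y) = (3.6, 6.75) from centroid. f_tx = M·y/J = 1.386 kip/in; f_ty = M·x/J = 0.739 kip/in.
Resultant f_max = √[f_tx² + (f_v + f_ty)²] = √[1.386² + (1 + 0.739)²] = 2.224 kip/in.
Capacity per unit length: r_n/Ω = (1/2.0) × 0.6 × 60 × (0.707 × 0.3125) = 3.977 kip/in.
2.224 ≤ 3.977 → adequate.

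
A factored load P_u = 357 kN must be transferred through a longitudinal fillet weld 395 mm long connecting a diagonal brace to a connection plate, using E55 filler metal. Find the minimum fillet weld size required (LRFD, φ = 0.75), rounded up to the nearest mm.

E55XX → F_EXX = 550 MPa.
Total weld length L = 395 mm.
Required throat t_e = P_u / (φ × 0.6 F_EXX × L) = 357 / (0.75 × 0.6 × 550 × 395 × 10⁻³) = 3.652 mm.
Required leg w = t_e / 0.707 = 5.165 mm → use 6 mm.

w = 6 mm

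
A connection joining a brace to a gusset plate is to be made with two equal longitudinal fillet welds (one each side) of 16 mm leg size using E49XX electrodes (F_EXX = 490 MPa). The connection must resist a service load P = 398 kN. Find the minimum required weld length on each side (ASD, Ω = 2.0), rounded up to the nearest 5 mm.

Throat t_e = 0.707 × 16 = 11.31 mm.
r_n/Ω = (0.6 × 490 × 11.31) / 2.0 = 1663 N/mm = 1.663 kN/mm.
L_req = P / (r_n/Ω) = 398 / 1.663 = 239.3 mm total.
Per side: 239.3 / 2 = 119.7 mm.
Round up → use L = 120 mm on each side.

L = 120 mm on each side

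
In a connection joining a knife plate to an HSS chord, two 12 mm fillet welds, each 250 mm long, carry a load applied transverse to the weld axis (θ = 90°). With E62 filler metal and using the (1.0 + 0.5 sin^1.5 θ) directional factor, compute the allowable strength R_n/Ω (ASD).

R_n/Ω ≈ 1180 kN

E62XX → F_EXX = 620 MPa.
t_e = 0.707 × 12 = 8.484 mm; A_we = 8.484 × 500 = 4242 mm².
Directional factor: 1.0 + 0.5 sin^1.5(90°) = 1.5.
F_nw = 0.6 × 620 × 1.5 = 558 MPa.
R_n/Ω = (558 × 4242) / 2.0 × 10⁻³ = 1184 kN.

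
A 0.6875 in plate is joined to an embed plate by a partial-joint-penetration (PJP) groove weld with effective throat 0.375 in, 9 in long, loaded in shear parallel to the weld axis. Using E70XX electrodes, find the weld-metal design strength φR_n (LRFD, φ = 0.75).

φR_n ≈ 106 kips

E70XX → F_EXX = 70 ksi.
Effective throat (given) t_e = 0.375 in.
A_we = 0.375 × 9 = 3.375 in².
F_nw = 0.6 F_EXX = 42 ksi.
φR_n = 0.75 × 42 × 3.375 = 106.3 kips.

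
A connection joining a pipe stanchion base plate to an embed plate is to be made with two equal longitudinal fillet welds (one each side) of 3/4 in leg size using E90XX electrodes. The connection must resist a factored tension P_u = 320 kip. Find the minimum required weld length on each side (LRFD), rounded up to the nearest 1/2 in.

E90XX → F_EXX = 90 ksi.
Throat t_e = 0.707 × 0.75 = 0.5302 in.
φr_n = 0.75 × 0.6 × 90 × 0.5302 = 21.48 kip/in.
L_req = P_u / φr_n = 320 / 21.48 = 14.9 in total.
Per side: 14.9 / 2 = 7.45 in.
Round up → use L = 7.5 in on each side.

L = 7.5 in on each side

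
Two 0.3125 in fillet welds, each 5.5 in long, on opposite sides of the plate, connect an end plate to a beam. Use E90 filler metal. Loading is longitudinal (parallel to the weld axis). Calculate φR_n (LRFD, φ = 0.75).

φR_n ≈ 98.4 kips

E90XX → F_EXX = 90 ksi.
Effective throat t_e = 0.707 × 0.3125 = 0.2209 in.
Total length L = 11 in; A_we = 0.2209 × 11 = 2.43 in².
F_nw = 0.6 F_EXX = 0.6 × 90 = 54 ksi.
φR_n = 0.75 × 54 × 2.43 = 98.43 kips.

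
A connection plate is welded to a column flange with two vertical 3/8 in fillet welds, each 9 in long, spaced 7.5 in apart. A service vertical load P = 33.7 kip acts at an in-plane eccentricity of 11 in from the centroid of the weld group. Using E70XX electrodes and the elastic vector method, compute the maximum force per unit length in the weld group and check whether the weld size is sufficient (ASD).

f_max ≈ 7.14 kip/in; NOT adequate

E70XX → F_EXX = 70 ksi.
Total weld length L_w = 18 in. Treat welds as unit-width lines.
Polar moment about centroid: J = 2[d³/12 + d(b/2)²] = 2[9³/12 + 9×3.75²] = 374.6 in³.
Direct shear f_v = P/L_w = 33.7 / 18 = 1.872 kip/in (vertical).
Torsion M = P·e = 33.7 × 11 = 370.7 kip·in.
Critical point at (x, y) = (3.75, 4.5) from centroid. f_tx = M·y/J = 4.453 kip/in; f_ty = M·x/J = 3.711 kip/in.
Resultant f_max = √[f_tx² + (f_v + f_ty)²] = √[4.453² + (1.872 + 3.711)²] = 7.141 kip/in.
Capacity per unit length: r_n/Ω = (1/2.0) × 0.6 × 70 × (0.707 × 0.375) = 5.568 kip/in.
7.141 > 5.568 → NOT adequate.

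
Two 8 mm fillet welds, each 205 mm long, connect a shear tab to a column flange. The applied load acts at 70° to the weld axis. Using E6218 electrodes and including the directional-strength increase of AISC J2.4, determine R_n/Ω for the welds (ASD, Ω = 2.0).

R_n/Ω ≈ 628 kN

E62XX → F_EXX = 620 MPa.
t_e = 0.707 × 8 = 5.656 mm; A_we = 5.656 × 410 = 2319 mm².
Directional factor: 1.0 + 0.5 sin^1.5(70°) = 1.455.
F_nw = 0.6 × 620 × 1.455 = 541.4 MPa.
R_n/Ω = (541.4 × 2319) / 2.0 × 10⁻³ = 627.8 kN.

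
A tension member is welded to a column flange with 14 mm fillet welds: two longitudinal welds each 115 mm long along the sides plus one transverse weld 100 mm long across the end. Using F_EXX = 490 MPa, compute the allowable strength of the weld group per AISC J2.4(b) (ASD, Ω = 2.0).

t_e = 0.707 × 14 = 9.898 mm.
R_nwl = 0.6 × 490 × 9.898 × 230 × 10⁻³ = 669.3 kN (longitudinal, 2 welds).
R_nwt = 0.6 × 490 × 9.898 × 100 × 10⁻³ = 291 kN (transverse, base value).
(i) R_nwl + R_nwt = 960.3 kN; (ii) 0.85 R_nwl + 1.5 R_nwt = 1005 kN.
R_n = max = 1005 kN [governs: (ii)]; R_n/Ω = 502.7 kN.

R_n/Ω ≈ 503 kN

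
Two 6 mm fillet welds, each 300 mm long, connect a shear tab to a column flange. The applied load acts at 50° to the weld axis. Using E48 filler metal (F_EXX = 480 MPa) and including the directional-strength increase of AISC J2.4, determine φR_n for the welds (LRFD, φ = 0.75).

φR_n ≈ 734 kN

t_e = 0.707 × 6 = 4.242 mm; A_we = 4.242 × 600 = 2545 mm².
Directional factor: 1.0 + 0.5 sin^1.5(50°) = 1.335.
F_nw = 0.6 × 480 × 1.335 = 384.5 MPa.
φR_n = 0.75 × 384.5 × 2545 × 10⁻³ = 734.1 kN.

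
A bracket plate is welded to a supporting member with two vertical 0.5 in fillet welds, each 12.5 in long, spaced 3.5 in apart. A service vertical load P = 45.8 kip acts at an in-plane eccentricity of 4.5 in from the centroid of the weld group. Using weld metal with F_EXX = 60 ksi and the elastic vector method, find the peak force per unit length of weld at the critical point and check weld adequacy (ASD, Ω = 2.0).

Total weld length L_w = 25 in. Treat welds as unit-width lines.
Polar moment about centroid: J = 2[d³/12 + d(b/2)²] = 2[12.5³/12 + 12.5×1.75²] = 402.1 in³.
Direct shear f_v = P/L_w = 45.8 / 25 = 1.832 kip/in (vertical).
Torsion M = P·e = 45.8 × 4.5 = 206.1 kip·in.
Critical point at (x, y) = (1.75, 6.25) from centroid. f_tx = M·y/J = 3.204 kip/in; f_ty = M·x/J = 0.897 kip/in.
Resultant f_max = √[f_tx² + (f_v + f_ty)²] = √[3.204² + (1.832 + 0.897)²] = 4.208 kip/in.
Capacity per unit length: r_n/Ω = (1/2.0) × 0.6 × 60 × (0.707 × 0.5) = 6.363 kip/in.
4.208 ≤ 6.363 → adequate.

f_max ≈ 4.21 kip/in; adequate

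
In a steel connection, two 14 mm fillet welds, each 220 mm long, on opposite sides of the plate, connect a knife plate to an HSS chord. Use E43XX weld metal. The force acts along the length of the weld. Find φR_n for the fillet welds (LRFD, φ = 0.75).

φR_n ≈ 843 kN

E43XX → F_EXX = 430 MPa.
Effective throat t_e = 0.707 × 14 = 9.898 mm.
Total length L = 440 mm; A_we = 9.898 × 440 = 4355 mm².
F_nw = 0.6 F_EXX = 0.6 × 430 = 258 MPa.
φR_n = 0.75 × 258 × 4355 × 10⁻³ = 842.7 kN.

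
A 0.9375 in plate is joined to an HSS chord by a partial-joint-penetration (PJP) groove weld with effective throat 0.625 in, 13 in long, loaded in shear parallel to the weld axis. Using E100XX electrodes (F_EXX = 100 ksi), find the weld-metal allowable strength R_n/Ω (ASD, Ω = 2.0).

R_n/Ω ≈ 244 kip

Effective throat (given) t_e = 0.625 in.
A_we = 0.625 × 13 = 8.125 in².
F_nw = 0.6 F_EXX = 60 ksi.
R_n/Ω = (60 × 8.125) / 2.0 = 243.8 kip.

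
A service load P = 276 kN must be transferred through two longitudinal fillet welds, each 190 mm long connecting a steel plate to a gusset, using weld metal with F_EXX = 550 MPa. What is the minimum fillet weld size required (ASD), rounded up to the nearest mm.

Total weld length L = 380 mm.
Required throat t_e = P × Ω / (0.6 F_EXX × L) = 276 × 2.0 / (0.6 × 550 × 380 × 10⁻³) = 4.402 mm.
Required leg w = t_e / 0.707 = 6.226 mm → use 7 mm.

w = 7 mm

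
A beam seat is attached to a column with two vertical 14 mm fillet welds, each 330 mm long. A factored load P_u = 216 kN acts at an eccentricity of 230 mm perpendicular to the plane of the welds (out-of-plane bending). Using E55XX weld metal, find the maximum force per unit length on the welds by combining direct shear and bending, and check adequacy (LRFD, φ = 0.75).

f_max ≈ 1410 N/mm; adequate

E55XX → F_EXX = 550 MPa.
L_w = 2 × 330 = 660 mm; section modulus (unit throat) S = 2 × L²/6 = 36300 mm².
Direct shear f_v = P/L_w = 216×10³/660 = 327.3 N/mm.
Moment M = P × e = 216×10³ × 230 = 49680000 N·mm; bending f_b = M/S = 1369 N/mm.
f_max = √(f_v² + f_b²) = √(327.3² + 1369²) = 1407 N/mm.
φr_n = 0.75 × 0.6 × 550 × (0.707 × 14) = 2450 N/mm → adequate.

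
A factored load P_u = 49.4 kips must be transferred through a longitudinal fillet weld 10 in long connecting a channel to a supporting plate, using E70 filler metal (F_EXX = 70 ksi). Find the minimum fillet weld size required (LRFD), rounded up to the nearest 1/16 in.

Total weld length L = 10 in.
Required throat t_e = P_u / (φ × 0.6 F_EXX × L) = 49.4 / (0.75 × 0.6 × 70 × 10) = 0.1568 in.
Required leg w = t_e / 0.707 = 0.2218 in → use 1/4 in.

w = 1/4 in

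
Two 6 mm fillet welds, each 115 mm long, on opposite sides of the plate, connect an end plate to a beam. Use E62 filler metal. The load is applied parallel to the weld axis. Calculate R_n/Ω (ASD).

R_n/Ω ≈ 181 kN

E62XX → F_EXX = 620 MPa.
Effective throat t_e = 0.707 × 6 = 4.242 mm.
Total length L = 230 mm; A_we = 4.242 × 230 = 975.7 mm².
F_nw = 0.6 F_EXX = 0.6 × 620 = 372 MPa.
R_n = 372 × 975.7 × 10⁻³ = 362.9 kN; R_n/Ω = 362.9/2.0 = 181.5 kN.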